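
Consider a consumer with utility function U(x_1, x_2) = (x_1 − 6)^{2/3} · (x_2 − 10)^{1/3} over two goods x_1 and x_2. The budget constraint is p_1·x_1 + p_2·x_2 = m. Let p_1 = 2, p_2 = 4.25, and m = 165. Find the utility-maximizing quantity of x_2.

This is Cobb-Douglas in (x_1−6, x_2−10): tangency gives 2/3·p_2·(x_2−10) = 1/3·p_1·(x_1−6).
After buying the subsistence bundle (6, 10), a share 2/3 of the remaining income goes to x_1: x_1* = 6 + 2/3·(m − 6p_1 − 10p_2)/p_1.
Discretionary income = 165 − 6·2 − 10·4.25 = 110.5; x_2* = 10 + 1/3·110.5/4.25 = 18.6667.

x_2* = 18.6667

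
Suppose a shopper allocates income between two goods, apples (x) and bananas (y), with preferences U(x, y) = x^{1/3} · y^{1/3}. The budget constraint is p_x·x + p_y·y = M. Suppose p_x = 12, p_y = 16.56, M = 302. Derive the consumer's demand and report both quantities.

The MRS is y/x. Set MRS = p_x/p_y.
Rearranging, p_y·y = p_x·x. Substituting into the budget gives p_x·x·(1 + 1) = M.
Demand: x*(p_x,p_y,M) = 0.5·M/p_x and y* = 0.5·M/p_y.
At p_x=12, p_y=16.56, M=302: x* = 0.5·302/12 = 12.5833, y* = 9.1184.

x* = 12.5833, y* = 9.1184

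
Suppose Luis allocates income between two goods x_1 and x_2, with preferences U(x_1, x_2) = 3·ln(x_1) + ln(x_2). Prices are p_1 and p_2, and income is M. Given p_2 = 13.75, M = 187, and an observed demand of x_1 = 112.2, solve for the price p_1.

p_1 = 1.25

MU_x_1/MU_x_2 = (3·x_2)/(x_1); tangency sets this equal to p_1/p_2.
So 3·p_2·x_2 = p_1·x_1; combined with the budget, a share 0.75 of income goes to x_1.
Demand: x_1*(p_1,p_2,M) = 0.75·M/p_1 and x_2* = 0.25·M/p_2.
Set x_1* = 112.2 in the demand function and solve for p_1: p_1 = 1.25.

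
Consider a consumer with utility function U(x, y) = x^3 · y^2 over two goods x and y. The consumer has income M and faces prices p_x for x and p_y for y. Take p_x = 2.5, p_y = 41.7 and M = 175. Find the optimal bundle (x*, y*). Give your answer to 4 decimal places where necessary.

x* = 42, y* = 1.6787

MU_x/MU_y = (3·y)/(2·x); tangency sets this equal to p_x/p_y.
So 3·p_y·y = 2·p_x·x; combined with the budget, a share 0.6 of income goes to x.
Demand: x*(p_x,p_y,M) = 0.6·M/p_x and y* = 0.4·M/p_y.
At p_x=2.5, p_y=41.7, M=175: x* = 0.6·175/2.5 = 42, y* = 1.6787.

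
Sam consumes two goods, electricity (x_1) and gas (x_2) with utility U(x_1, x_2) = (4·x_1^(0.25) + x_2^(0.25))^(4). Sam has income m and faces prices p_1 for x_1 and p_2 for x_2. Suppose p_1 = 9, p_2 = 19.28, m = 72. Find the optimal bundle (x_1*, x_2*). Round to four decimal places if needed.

x_1* = 7.129, x_2* = 0.4066

From the CES first-order condition, 4·(x_2/x_1)^(0.75) = p_1/p_2.
Hence x_2/x_1 = ((1/4)·p_1/p_2)^(1/(0.75)), i.e. raised to the 4/3 power.
With the ratio pinned down, the budget gives x_1* = m/(p_1 + p_2·(x_2/x_1)) and x_2* = (x_2/x_1)·x_1*.
Numerically x_2/x_1 = 0.05703, so x_1* = 72/(9 + 19.28·0.05703) = 7.129 and x_2* = 0.05703·7.129 = 0.4066.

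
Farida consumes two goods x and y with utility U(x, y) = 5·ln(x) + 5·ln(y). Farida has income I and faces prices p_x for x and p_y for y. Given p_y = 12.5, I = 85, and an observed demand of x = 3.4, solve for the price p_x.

p_x = 12.5

MU_x/MU_y = (5·y)/(5·x); tangency sets this equal to p_x/p_y.
So 5·p_y·y = 5·p_x·x; combined with the budget, a share 0.5 of income goes to x.
Demand: x*(p_x,p_y,I) = 0.5·I/p_x and y* = 0.5·I/p_y.
Set x* = 3.4 in the demand function and solve for p_x: p_x = 12.5.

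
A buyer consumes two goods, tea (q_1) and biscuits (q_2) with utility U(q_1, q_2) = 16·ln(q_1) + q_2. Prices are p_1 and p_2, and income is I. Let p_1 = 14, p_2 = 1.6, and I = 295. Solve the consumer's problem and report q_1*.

MU_q_1 = 16/q_1, MU_q_2 = 1. Tangency: 16/q_1 = p_1/p_2.
So q_1*(p_1,p_2) = 16·p_2/p_1, independent of income; and q_2* = (I − 16·p_2)/p_2.
At the given prices: q_1* = 16·1.6/14 = 1.8286.

q_1* = 1.8286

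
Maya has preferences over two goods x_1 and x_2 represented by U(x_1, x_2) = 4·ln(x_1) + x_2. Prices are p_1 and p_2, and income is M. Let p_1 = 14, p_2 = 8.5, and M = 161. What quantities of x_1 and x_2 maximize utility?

MU_x_1 = 4/x_1, MU_x_2 = 1. Tangency: 4/x_1 = p_1/p_2.
So x_1*(p_1,p_2) = 4·p_2/p_1, independent of income; and x_2* = (M − 4·p_2)/p_2.
At the given prices: x_1* = 4·8.5/14 = 2.4286, and x_2* = 14.9412.

x_1* = 2.4286, x_2* = 14.9412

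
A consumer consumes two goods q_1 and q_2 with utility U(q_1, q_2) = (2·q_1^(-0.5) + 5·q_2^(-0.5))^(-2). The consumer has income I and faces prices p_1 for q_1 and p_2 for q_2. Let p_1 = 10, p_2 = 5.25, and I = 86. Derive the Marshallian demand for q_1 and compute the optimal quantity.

MU_q_1 ∝ 2·q_1^(-1.5), MU_q_2 ∝ 5·q_2^(-1.5), so MRS = (2/5)·(q_2/q_1)^(1.5) = p_1/p_2.
Solve for the ratio: q_2/q_1 = [(5/2)·p_1/p_2]^(2/3).
Substitute q_2 = (q_2/q_1)·q_1 into the budget: q_1* = I/(p_1 + p_2·(q_2/q_1)).
Numerically q_2/q_1 = 2.830439, so q_1* = 86/(10 + 5.25·2.830439) = 3.4594.

q_1* = 3.4594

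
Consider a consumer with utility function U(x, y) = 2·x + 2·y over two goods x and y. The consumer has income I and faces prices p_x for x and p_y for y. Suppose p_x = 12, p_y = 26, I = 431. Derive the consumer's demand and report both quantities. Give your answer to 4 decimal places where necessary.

Linear utility — the consumer picks whichever good has higher MU/price: 2/12 = 0.1667 vs 2/26 = 0.0769.
x gives more utility per dollar, so spend all income on x: x* = I/p_x, y* = 0.
Numerically: x* = 35.9167, y* = 0.

x* = 35.9167, y* = 0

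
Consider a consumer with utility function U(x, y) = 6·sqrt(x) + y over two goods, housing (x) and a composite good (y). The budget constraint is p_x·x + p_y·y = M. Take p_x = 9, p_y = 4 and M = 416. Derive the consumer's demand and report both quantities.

x* = 1.7778, y* = 100

Utility is quasi-linear in y; the FOC for x is 3/√x = p_x/p_y.
Thus x* = (3·p_y/p_x)² — independent of M — with the rest of income spent on y.
Plugging in: x* = (3·4/9)² = 1.7778, y* = 100.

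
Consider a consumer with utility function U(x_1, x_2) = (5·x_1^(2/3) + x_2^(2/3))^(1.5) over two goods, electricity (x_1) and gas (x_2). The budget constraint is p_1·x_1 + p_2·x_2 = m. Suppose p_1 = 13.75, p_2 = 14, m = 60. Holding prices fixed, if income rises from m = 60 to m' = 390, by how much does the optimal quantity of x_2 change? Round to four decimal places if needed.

Substitute x_2 = (x_2/x_1)·x_1 into the budget: x_1* = m/(p_1 + p_2·(x_2/x_1)).
Numerically x_2/x_1 = 0.007579, so x_1* = 60/(13.75 + 14·0.007579) = 4.3302 and x_2* = 0.007579·4.3302 = 0.0328.
At m' = 390: x_2* = 0.2133. Change: 0.2133 − 0.0328 = 0.1805.

Δx_2* = 0.1805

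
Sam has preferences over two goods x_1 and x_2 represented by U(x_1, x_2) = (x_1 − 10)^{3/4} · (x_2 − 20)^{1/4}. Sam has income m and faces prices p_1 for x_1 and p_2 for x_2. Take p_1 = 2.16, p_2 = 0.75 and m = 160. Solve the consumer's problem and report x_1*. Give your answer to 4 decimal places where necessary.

x_1* = 52.8472

Let x_1' = x_1−10, x_2' = x_2−20. MRS = 3·x_2'/x_1' = p_1/p_2.
After buying the subsistence bundle (10, 20), a share 0.75 of the remaining income goes to x_1: x_1* = 10 + 0.75·(m − 10p_1 − 20p_2)/p_1.
Discretionary income = 160 − 10·2.16 − 20·0.75 = 123.4; x_1* = 10 + 0.75·123.4/2.16 = 52.8472.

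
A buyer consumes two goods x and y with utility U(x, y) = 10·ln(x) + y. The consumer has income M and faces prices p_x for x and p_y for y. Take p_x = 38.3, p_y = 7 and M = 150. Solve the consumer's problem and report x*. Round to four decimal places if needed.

MU_x = 10/x, MU_y = 1. Tangency: 10/x = p_x/p_y.
So x*(p_x,p_y) = 10·p_y/p_x, independent of income; and y* = (M − 10·p_y)/p_y.
At the given prices: x* = 10·7/38.3 = 1.8277.

x* = 1.8277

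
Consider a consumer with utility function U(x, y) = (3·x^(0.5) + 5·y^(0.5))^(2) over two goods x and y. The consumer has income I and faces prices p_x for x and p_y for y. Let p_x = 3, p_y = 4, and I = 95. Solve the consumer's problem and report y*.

MRS = MU_x/MU_y = (3/5)·(y/x)^(0.5). Set equal to p_x/p_y.
Solve for the ratio: y/x = [(5/3)·p_x/p_y]^(2).
With the ratio pinned down, the budget gives x* = I/(p_x + p_y·(y/x)) and y* = (y/x)·x*.
Numerically y/x = 1.5625, so x* = 95/(3 + 4·1.5625) = 10.2703 and y* = 1.5625·10.2703 = 16.0473.

y* = 16.0473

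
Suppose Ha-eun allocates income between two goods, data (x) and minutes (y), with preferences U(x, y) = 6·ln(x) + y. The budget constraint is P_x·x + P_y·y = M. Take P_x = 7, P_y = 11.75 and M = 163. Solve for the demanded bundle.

x* = 10.0714, y* = 7.8723

So x*(P_x,P_y) = 6·P_y/P_x, independent of income; and y* = (M − 6·P_y)/P_y.
At the given prices: x* = 6·11.75/7 = 10.0714, and y* = 7.8723.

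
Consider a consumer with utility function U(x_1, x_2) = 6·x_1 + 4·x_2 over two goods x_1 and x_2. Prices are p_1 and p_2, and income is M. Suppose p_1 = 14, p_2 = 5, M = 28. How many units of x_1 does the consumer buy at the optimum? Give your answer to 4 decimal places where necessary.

Numerically: x_1* = 0, x_2* = 5.6.

x_1* = 0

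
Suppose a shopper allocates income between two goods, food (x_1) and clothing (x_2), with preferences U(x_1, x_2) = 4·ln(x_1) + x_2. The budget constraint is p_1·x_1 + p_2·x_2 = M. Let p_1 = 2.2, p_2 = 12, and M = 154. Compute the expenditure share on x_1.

Set MRS = p_1/p_2: (4/x_1)/1 = p_1/p_2.
So x_1*(p_1,p_2) = 4·p_2/p_1, independent of income; and x_2* = (M − 4·p_2)/p_2.
At the given prices: x_1* = 4·12/2.2 = 21.8182, and x_2* = 8.8333.
Expenditure on x_1: 2.2·21.8182 = 48; share = 0.3117.

share on x_1 = 0.3117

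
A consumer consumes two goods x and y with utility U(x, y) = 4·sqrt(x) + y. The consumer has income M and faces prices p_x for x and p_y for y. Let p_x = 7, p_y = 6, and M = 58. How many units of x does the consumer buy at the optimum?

Thus x* = (2·p_y/p_x)² — independent of M — with the rest of income spent on y.
Plugging in: x* = (2·6/7)² = 2.9388.

x* = 2.9388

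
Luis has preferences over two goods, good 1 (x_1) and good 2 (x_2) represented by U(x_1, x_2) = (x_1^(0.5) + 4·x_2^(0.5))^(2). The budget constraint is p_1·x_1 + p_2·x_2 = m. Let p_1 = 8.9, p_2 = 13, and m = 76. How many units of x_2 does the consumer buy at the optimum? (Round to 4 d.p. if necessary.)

MRS = MU_x_1/MU_x_2 = (1/4)·(x_2/x_1)^(0.5). Set equal to p_1/p_2.
Solve for the ratio: x_2/x_1 = [4·p_1/p_2]^(2).
With the ratio pinned down, the budget gives x_1* = m/(p_1 + p_2·(x_2/x_1)) and x_2* = (x_2/x_1)·x_1*.
Numerically x_2/x_1 = 7.499172, so x_1* = 76/(8.9 + 13·7.499172) = 0.7144 and x_2* = 7.499172·0.7144 = 5.3571.

x_2* = 5.3571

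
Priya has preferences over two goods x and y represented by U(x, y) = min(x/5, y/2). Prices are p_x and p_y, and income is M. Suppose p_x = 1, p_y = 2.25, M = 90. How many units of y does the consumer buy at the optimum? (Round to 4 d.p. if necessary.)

y* = 18.9474

With perfect complements, no substitution: consume in ratio x:y = 5:2.
Budget: p_x·x + p_y·(2/5)·x = M, so (5·p_x + 2·p_y)·x = 5·M.
Demand: x*(p_x,p_y,M) = 5·M/(5·p_x + 2·p_y), y* = 2·M/(5·p_x + 2·p_y).
Here 5·1 + 2·2.25 = 9.5, giving y* = 18.9474.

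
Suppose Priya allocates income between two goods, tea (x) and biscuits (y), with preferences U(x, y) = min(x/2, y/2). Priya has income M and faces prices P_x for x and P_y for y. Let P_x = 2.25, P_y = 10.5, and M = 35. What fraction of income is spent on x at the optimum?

share on x = 0.1765

With perfect complements, no substitution: consume in ratio x:y = 2:2.
Budget: P_x·x + P_y·x = M, so (2·P_x + 2·P_y)·x = 2·M.
Demand: x*(P_x,P_y,M) = 2·M/(2·P_x + 2·P_y), y* = 2·M/(2·P_x + 2·P_y).
Here 2·2.25 + 2·10.5 = 25.5, giving x* = 2.7451 and y* = 2.7451.
Expenditure on x: 2.25·2.7451 = 6.1765; share = 0.1765.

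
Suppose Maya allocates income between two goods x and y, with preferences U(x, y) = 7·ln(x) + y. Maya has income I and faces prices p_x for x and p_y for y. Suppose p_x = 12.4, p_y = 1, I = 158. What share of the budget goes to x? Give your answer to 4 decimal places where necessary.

MU_x = 7/x, MU_y = 1. Tangency: 7/x = p_x/p_y.
So x*(p_x,p_y) = 7·p_y/p_x, independent of income; and y* = (I − 7·p_y)/p_y.
At the given prices: x* = 7·1/12.4 = 0.5645, and y* = 151.
Expenditure on x: 12.4·0.5645 = 7; share = 0.0443.

share on x = 0.0443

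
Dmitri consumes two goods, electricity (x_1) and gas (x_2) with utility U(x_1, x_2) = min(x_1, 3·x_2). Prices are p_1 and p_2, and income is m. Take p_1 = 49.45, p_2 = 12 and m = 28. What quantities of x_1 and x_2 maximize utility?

x_1* = 0.5239, x_2* = 0.1746

Demand: x_1*(p_1,p_2,m) = 3·m/(3·p_1 + p_2), x_2* = m/(3·p_1 + p_2).
Here 3·49.45 + 12 = 160.35, giving x_1* = 0.5239 and x_2* = 0.1746.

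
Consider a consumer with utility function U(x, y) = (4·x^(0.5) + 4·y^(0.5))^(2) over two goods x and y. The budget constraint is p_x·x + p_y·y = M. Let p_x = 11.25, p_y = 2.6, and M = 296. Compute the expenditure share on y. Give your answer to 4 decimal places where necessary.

share on y = 0.8123

From the CES first-order condition, (y/x)^(0.5) = p_x/p_y.
Hence y/x = (p_x/p_y)^(1/(0.5)), i.e. raised to the 2 power.
Substitute y = (y/x)·x into the budget: x* = M/(p_x + p_y·(y/x)).
Numerically y/x = 18.722263, so x* = 296/(11.25 + 2.6·18.722263) = 4.9393 and y* = 18.722263·4.9393 = 92.4743.
Expenditure on y: 2.6·92.4743 = 240.4332; share = 0.8123.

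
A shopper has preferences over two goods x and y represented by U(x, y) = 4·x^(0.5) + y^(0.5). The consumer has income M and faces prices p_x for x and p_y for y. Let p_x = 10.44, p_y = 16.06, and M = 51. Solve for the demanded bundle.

MU_x ∝ 4·x^(-0.5), MU_y ∝ y^(-0.5), so MRS = 4·(y/x)^(0.5) = p_x/p_y.
Hence y/x = ((1/4)·p_x/p_y)^(1/(0.5)), i.e. raised to the 2 power.
With the ratio pinned down, the budget gives x* = M/(p_x + p_y·(y/x)) and y* = (y/x)·x*.
Numerically y/x = 0.026411, so x* = 51/(10.44 + 16.06·0.026411) = 4.6943 and y* = 0.026411·4.6943 = 0.124.

x* = 4.6943, y* = 0.124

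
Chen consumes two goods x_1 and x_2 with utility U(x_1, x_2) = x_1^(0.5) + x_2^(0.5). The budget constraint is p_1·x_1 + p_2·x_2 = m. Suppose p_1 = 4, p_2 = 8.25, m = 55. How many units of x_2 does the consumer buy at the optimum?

MRS = MU_x_1/MU_x_2 = (x_2/x_1)^(0.5). Set equal to p_1/p_2.
Hence x_2/x_1 = (p_1/p_2)^(1/(0.5)), i.e. raised to the 2 power.
With the ratio pinned down, the budget gives x_1* = m/(p_1 + p_2·(x_2/x_1)) and x_2* = (x_2/x_1)·x_1*.
Numerically x_2/x_1 = 0.235078, so x_1* = 55/(4 + 8.25·0.235078) = 9.2602 and x_2* = 0.235078·9.2602 = 2.1769.

x_2* = 2.1769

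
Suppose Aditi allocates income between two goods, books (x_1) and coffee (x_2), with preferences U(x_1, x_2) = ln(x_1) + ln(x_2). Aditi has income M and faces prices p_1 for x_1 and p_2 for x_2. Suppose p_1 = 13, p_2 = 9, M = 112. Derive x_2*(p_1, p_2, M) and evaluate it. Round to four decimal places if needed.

x_2* = 6.2222

The MRS is x_2/x_1. Set MRS = p_1/p_2.
So p_2·x_2 = p_1·x_1; combined with the budget, a share 0.5 of income goes to x_1.
Demand: x_1*(p_1,p_2,M) = 0.5·M/p_1 and x_2* = 0.5·M/p_2.
At p_1=13, p_2=9, M=112: x_2* = 0.5·112/9 = 6.2222.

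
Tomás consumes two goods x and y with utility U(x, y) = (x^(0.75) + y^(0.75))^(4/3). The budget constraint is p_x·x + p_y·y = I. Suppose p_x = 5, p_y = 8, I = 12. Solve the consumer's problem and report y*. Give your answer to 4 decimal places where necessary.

MRS = MU_x/MU_y = (y/x)^(0.25). Set equal to p_x/p_y.
Solve for the ratio: y/x = [p_x/p_y]^(4).
With the ratio pinned down, the budget gives x* = I/(p_x + p_y·(y/x)) and y* = (y/x)·x*.
Numerically y/x = 0.152588, so x* = 12/(5 + 8·0.152588) = 1.929 and y* = 0.152588·1.929 = 0.2943.

y* = 0.2943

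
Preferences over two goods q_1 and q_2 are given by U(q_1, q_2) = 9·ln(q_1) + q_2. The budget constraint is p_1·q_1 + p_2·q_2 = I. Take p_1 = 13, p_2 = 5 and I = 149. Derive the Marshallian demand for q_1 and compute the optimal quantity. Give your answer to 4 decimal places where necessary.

q_1* = 3.4615

MU_q_1 = 9/q_1, MU_q_2 = 1. Tangency: 9/q_1 = p_1/p_2.
So q_1*(p_1,p_2) = 9·p_2/p_1, independent of income; and q_2* = (I − 9·p_2)/p_2.
At the given prices: q_1* = 9·5/13 = 3.4615.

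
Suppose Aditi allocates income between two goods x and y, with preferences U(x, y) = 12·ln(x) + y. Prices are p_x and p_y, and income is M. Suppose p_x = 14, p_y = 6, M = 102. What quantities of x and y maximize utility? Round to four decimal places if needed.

x* = 5.1429, y* = 5

MU_x = 12/x, MU_y = 1. Tangency: 12/x = p_x/p_y.
So x*(p_x,p_y) = 12·p_y/p_x, independent of income; and y* = (M − 12·p_y)/p_y.
At the given prices: x* = 12·6/14 = 5.1429, and y* = 5.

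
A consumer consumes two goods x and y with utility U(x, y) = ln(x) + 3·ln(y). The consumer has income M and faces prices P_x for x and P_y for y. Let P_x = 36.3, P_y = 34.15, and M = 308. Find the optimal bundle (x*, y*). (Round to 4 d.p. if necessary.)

MU_x/MU_y = (y)/(3·x); tangency sets this equal to P_x/P_y.
Rearranging, P_y·y = 3·P_x·x. Substituting into the budget gives P_x·x·(1 + 3) = M.
Demand: x*(P_x,P_y,M) = 0.25·M/P_x and y* = 0.75·M/P_y.
At P_x=36.3, P_y=34.15, M=308: x* = 0.25·308/36.3 = 2.1212, y* = 6.7643.

x* = 2.1212, y* = 6.7643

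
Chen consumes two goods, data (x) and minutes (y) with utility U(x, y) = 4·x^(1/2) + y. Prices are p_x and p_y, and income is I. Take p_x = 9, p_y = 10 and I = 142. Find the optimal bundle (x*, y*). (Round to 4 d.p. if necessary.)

x* = 4.9383, y* = 9.7556

Solve: √x = 2·p_y/p_x, so x*(p_x,p_y) = (2·p_y/p_x)², and y* = (I − p_x·x*)/p_y.
Plugging in: x* = (2·10/9)² = 4.9383, y* = 9.7556.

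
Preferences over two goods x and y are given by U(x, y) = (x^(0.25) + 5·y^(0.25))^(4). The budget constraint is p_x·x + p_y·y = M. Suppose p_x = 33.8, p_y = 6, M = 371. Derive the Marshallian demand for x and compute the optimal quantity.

From the CES first-order condition, (1/5)·(y/x)^(0.75) = p_x/p_y.
Solve for the ratio: y/x = [5·p_x/p_y]^(4/3).
With the ratio pinned down, the budget gives x* = M/(p_x + p_y·(y/x)) and y* = (y/x)·x*.
Numerically y/x = 85.699957, so x* = 371/(33.8 + 6·85.699957) = 0.677.

x* = 0.677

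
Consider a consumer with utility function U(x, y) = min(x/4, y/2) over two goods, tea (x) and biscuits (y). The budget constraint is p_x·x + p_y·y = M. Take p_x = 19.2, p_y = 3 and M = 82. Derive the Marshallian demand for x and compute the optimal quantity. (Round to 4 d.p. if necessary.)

With perfect complements, no substitution: consume in ratio x:y = 4:2.
Budget: p_x·x + p_y·(1/2)·x = M, so (4·p_x + 2·p_y)·x = 4·M.
Demand: x*(p_x,p_y,M) = 4·M/(4·p_x + 2·p_y), y* = 2·M/(4·p_x + 2·p_y).
Here 4·19.2 + 2·3 = 82.8, giving x* = 3.9614.

x* = 3.9614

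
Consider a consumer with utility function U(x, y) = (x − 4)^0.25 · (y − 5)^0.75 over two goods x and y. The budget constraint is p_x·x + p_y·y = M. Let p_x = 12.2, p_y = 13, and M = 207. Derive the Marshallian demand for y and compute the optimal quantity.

y* = 10.3769

Discretionary income = 207 − 4·12.2 − 5·13 = 93.2; y* = 5 + 0.75·93.2/13 = 10.3769.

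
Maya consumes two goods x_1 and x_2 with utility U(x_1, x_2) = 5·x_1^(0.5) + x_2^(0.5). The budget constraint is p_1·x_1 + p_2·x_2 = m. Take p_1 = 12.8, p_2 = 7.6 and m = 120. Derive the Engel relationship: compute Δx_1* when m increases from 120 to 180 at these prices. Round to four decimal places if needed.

Numerically x_2/x_1 = 0.113463, so x_1* = 120/(12.8 + 7.6·0.113463) = 8.7833.
At m' = 180: x_1* = 13.1749. Change: 13.1749 − 8.7833 = 4.3916.

Δx_1* = 4.3916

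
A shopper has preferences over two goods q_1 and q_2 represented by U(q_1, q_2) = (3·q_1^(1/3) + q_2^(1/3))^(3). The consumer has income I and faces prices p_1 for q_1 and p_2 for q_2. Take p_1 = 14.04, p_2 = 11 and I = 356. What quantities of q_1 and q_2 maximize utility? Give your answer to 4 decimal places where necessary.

MRS = MU_q_1/MU_q_2 = 3·(q_2/q_1)^(2/3). Set equal to p_1/p_2.
Solve for the ratio: q_2/q_1 = [(1/3)·p_1/p_2]^(1.5).
Substitute q_2 = (q_2/q_1)·q_1 into the budget: q_1* = I/(p_1 + p_2·(q_2/q_1)).
Numerically q_2/q_1 = 0.277511, so q_1* = 356/(14.04 + 11·0.277511) = 20.8277 and q_2* = 0.277511·20.8277 = 5.7799.

q_1* = 20.8277, q_2* = 5.7799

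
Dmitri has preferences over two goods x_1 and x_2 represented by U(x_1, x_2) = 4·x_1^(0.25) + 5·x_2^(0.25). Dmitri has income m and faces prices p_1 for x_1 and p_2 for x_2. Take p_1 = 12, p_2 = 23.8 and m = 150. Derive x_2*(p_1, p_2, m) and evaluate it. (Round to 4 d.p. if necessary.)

MU_x_1 ∝ 4·x_1^(-0.75), MU_x_2 ∝ 5·x_2^(-0.75), so MRS = (4/5)·(x_2/x_1)^(0.75) = p_1/p_2.
Solve for the ratio: x_2/x_1 = [(5/4)·p_1/p_2]^(4/3).
Substitute x_2 = (x_2/x_1)·x_1 into the budget: x_1* = m/(p_1 + p_2·(x_2/x_1)).
Numerically x_2/x_1 = 0.540363, so x_1* = 150/(12 + 23.8·0.540363) = 6.0336 and x_2* = 0.540363·6.0336 = 3.2604.

x_2* = 3.2604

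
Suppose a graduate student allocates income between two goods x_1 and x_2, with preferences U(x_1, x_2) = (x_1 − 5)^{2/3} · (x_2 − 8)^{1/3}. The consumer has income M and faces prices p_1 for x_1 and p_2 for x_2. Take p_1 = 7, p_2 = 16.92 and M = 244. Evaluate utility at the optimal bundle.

MRS = 2·(x_2−8)/(x_1−5). Tangency with p_1/p_2 gives x_2−8 = (1/2)·(p_1/p_2)·(x_1−5).
After buying the subsistence bundle (5, 8), a share 2/3 of the remaining income goes to x_1: x_1* = 5 + 2/3·(M − 5p_1 − 8p_2)/p_1.
Discretionary income = 244 − 5·7 − 8·16.92 = 73.64; x_1* = 5 + 2/3·73.64/7 = 12.0133; x_2* = 8 + 1/3·73.64/16.92 = 9.4507.
Utility at the optimum: U(12.0133, 9.4507) = 4.1478.

V = 4.1478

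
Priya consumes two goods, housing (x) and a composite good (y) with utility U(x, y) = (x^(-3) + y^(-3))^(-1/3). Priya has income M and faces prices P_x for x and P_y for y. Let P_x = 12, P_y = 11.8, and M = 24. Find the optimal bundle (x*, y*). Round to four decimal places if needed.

Numerically y/x = 1.004211, so x* = 24/(12 + 11.8·1.004211) = 1.0063 and y* = 1.004211·1.0063 = 1.0105.

x* = 1.0063, y* = 1.0105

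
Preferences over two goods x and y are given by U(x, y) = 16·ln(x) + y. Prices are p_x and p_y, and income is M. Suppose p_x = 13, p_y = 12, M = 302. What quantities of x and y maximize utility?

MU_x = 16/x, MU_y = 1. Tangency: 16/x = p_x/p_y.
So x*(p_x,p_y) = 16·p_y/p_x, independent of income; and y* = (M − 16·p_y)/p_y.
At the given prices: x* = 16·12/13 = 14.7692, and y* = 9.1667.

x* = 14.7692, y* = 9.1667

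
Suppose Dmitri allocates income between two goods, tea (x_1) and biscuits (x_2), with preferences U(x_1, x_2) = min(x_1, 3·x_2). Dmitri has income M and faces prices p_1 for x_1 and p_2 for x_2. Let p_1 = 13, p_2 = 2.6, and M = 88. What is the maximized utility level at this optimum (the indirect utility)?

With perfect complements, no substitution: consume in ratio x_1:x_2 = 3:1.
Budget: p_1·x_1 + p_2·(1/3)·x_1 = M, so (3·p_1 + p_2)·x_1 = 3·M.
Demand: x_1*(p_1,p_2,M) = 3·M/(3·p_1 + p_2), x_2* = M/(3·p_1 + p_2).
Here 3·13 + 2.6 = 41.6, giving x_1* = 6.3462 and x_2* = 2.1154.
Utility at the optimum: U(6.3462, 2.1154) = 6.3462.

V = 6.3462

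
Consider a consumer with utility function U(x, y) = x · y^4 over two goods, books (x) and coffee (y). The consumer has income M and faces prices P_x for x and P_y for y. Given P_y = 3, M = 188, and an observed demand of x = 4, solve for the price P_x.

MU_x/MU_y = (y)/(4·x); tangency sets this equal to P_x/P_y.
Rearranging, P_y·y = 4·P_x·x. Substituting into the budget gives P_x·x·(1 + 4) = M.
Demand: x*(P_x,P_y,M) = 0.2·M/P_x and y* = 0.8·M/P_y.
Set x* = 4 in the demand function and solve for P_x: P_x = 9.4.

P_x = 9.4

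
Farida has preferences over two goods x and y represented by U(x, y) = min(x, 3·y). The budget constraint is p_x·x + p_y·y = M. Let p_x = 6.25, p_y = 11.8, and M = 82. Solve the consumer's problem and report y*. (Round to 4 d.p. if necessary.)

Demand: x*(p_x,p_y,M) = 3·M/(3·p_x + p_y), y* = M/(3·p_x + p_y).
Here 3·6.25 + 11.8 = 30.55, giving y* = 2.6841.

y* = 2.6841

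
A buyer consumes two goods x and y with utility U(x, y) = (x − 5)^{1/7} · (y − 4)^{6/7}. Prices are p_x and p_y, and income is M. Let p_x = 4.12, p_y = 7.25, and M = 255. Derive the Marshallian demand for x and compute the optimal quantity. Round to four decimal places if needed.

x* = 12.1221

Discretionary income = 255 − 5·4.12 − 4·7.25 = 205.4; x* = 5 + 1/7·205.4/4.12 = 12.1221.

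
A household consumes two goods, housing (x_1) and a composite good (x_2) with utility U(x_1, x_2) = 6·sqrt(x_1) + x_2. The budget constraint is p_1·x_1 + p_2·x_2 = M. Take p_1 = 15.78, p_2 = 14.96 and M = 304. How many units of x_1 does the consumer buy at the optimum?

Plugging in: x_1* = (3·14.96/15.78)² = 8.0889.

x_1* = 8.0889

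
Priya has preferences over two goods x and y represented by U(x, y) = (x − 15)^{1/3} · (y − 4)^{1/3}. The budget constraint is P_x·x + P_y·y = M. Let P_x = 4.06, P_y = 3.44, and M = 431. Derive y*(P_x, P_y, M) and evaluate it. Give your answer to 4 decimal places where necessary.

y* = 55.7936

Let x' = x−15, y' = y−4. MRS = y'/x' = P_x/P_y.
Substituting into the budget: x* = 15 + 0.5·(M − 15·P_x − 4·P_y)/P_x, and y* = 4 + 0.5·(…)/P_y.
Discretionary income = 431 − 15·4.06 − 4·3.44 = 356.34; y* = 4 + 0.5·356.34/3.44 = 55.7936.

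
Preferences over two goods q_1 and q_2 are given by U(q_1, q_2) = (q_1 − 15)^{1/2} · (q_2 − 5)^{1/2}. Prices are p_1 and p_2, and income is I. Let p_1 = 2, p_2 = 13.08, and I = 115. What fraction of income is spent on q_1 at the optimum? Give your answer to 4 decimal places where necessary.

share on q_1 = 0.3461

This is Cobb-Douglas in (q_1−15, q_2−5): tangency gives 0.5·p_2·(q_2−5) = 0.5·p_1·(q_1−15).
After buying the subsistence bundle (15, 5), a share 0.5 of the remaining income goes to q_1: q_1* = 15 + 0.5·(I − 15p_1 − 5p_2)/p_1.
Discretionary income = 115 − 15·2 − 5·13.08 = 19.6; q_1* = 15 + 0.5·19.6/2 = 19.9; q_2* = 5 + 0.5·19.6/13.08 = 5.7492.
Expenditure on q_1: 2·19.9 = 39.8; share = 0.3461.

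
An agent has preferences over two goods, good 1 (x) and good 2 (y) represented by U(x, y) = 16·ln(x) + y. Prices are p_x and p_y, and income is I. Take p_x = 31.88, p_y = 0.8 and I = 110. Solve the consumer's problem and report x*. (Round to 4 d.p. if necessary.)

Set MRS = p_x/p_y: (16/x)/1 = p_x/p_y.
So x*(p_x,p_y) = 16·p_y/p_x, independent of income; and y* = (I − 16·p_y)/p_y.
At the given prices: x* = 16·0.8/31.88 = 0.4015.

x* = 0.4015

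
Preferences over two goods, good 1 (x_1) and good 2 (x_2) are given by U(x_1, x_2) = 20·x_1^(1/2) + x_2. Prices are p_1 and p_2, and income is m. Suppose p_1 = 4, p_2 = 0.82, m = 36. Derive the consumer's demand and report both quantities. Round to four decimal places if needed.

MU_x_1 = 10/√x_1, MU_x_2 = 1. Tangency: 10/√x_1 = p_1/p_2.
Solve: √x_1 = 10·p_2/p_1, so x_1*(p_1,p_2) = (10·p_2/p_1)², and x_2* = (m − p_1·x_1*)/p_2.
Plugging in: x_1* = (10·0.82/4)² = 4.2025, x_2* = 23.4024.

x_1* = 4.2025, x_2* = 23.4024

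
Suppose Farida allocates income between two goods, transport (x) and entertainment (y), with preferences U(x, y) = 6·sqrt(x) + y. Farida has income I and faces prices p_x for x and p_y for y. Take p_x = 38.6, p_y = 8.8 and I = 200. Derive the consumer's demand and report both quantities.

Utility is quasi-linear in y; the FOC for x is 3/√x = p_x/p_y.
Thus x* = (3·p_y/p_x)² — independent of I — with the rest of income spent on y.
Plugging in: x* = (3·8.8/38.6)² = 0.4678, y* = 20.6755.

x* = 0.4678, y* = 20.6755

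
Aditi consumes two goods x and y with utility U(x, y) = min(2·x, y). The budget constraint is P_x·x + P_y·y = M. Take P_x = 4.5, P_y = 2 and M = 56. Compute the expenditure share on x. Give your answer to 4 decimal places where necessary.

share on x = 0.5294

With perfect complements, no substitution: consume in ratio x:y = 1:2.
Budget: P_x·x + P_y·2·x = M, so (P_x + 2·P_y)·x = M.
Demand: x*(P_x,P_y,M) = M/(P_x + 2·P_y), y* = 2·M/(P_x + 2·P_y).
Here 4.5 + 2·2 = 8.5, giving x* = 6.5882 and y* = 13.1765.
Expenditure on x: 4.5·6.5882 = 29.6471; share = 0.5294.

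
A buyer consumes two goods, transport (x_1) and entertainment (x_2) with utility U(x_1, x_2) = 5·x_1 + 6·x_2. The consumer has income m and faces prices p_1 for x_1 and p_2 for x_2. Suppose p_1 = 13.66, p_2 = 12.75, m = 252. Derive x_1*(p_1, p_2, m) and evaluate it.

Perfect substitutes: compare marginal utility per dollar. 5/p_1 vs 6/p_2 → 0.366 vs 0.4706.
x_2 gives more utility per dollar, so spend all income on x_2: x_2* = m/p_2, x_1* = 0.
Numerically: x_1* = 0, x_2* = 19.7647.

x_1* = 0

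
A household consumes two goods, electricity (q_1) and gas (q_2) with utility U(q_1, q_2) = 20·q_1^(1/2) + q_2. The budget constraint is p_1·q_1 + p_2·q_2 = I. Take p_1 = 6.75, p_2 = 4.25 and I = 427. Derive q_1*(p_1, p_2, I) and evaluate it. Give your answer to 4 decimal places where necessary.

q_1* = 39.6433

Utility is quasi-linear in q_2; the FOC for q_1 is 10/√q_1 = p_1/p_2.
Solve: √q_1 = 10·p_2/p_1, so q_1*(p_1,p_2) = (10·p_2/p_1)², and q_2* = (I − p_1·q_1*)/p_2.
Plugging in: q_1* = (10·4.25/6.75)² = 39.6433.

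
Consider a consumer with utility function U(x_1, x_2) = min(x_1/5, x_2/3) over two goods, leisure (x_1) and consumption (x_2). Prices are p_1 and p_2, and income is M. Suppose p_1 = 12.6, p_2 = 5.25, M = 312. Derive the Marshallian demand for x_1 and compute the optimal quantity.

x_1* = 19.8095

Leontief preferences: the optimum is at the kink where x_1/5 = x_2/3, i.e. x_2 = (3/5)·x_1.
Budget: p_1·x_1 + p_2·(3/5)·x_1 = M, so (5·p_1 + 3·p_2)·x_1 = 5·M.
Demand: x_1*(p_1,p_2,M) = 5·M/(5·p_1 + 3·p_2), x_2* = 3·M/(5·p_1 + 3·p_2).
Here 5·12.6 + 3·5.25 = 78.75, giving x_1* = 19.8095.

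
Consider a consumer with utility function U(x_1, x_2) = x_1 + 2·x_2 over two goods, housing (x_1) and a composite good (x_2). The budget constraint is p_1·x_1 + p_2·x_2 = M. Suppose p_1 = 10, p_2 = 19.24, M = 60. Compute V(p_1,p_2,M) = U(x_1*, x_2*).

Perfect substitutes: compare marginal utility per dollar. 1/p_1 vs 2/p_2 → 0.1 vs 0.104.
x_2 gives more utility per dollar, so spend all income on x_2: x_2* = M/p_2, x_1* = 0.
Numerically: x_1* = 0, x_2* = 3.1185.
Utility at the optimum: U(0, 3.1185) = 6.237.

V = 6.237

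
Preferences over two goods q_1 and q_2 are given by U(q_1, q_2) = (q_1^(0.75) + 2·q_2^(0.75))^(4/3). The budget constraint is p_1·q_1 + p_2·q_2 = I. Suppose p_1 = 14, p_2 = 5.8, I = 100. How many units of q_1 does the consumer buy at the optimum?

q_1* = 0.0316

From the CES first-order condition, (1/2)·(q_2/q_1)^(0.25) = p_1/p_2.
Hence q_2/q_1 = (2·p_1/p_2)^(1/(0.25)), i.e. raised to the 4 power.
Substitute q_2 = (q_2/q_1)·q_1 into the budget: q_1* = I/(p_1 + p_2·(q_2/q_1)).
Numerically q_2/q_1 = 543.150459, so q_1* = 100/(14 + 5.8·543.150459) = 0.0316.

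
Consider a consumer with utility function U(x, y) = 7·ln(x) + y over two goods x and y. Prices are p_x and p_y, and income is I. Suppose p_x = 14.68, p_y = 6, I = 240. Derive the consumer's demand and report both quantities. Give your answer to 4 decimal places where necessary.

Set MRS = p_x/p_y: (7/x)/1 = p_x/p_y.
So x*(p_x,p_y) = 7·p_y/p_x, independent of income; and y* = (I − 7·p_y)/p_y.
At the given prices: x* = 7·6/14.68 = 2.861, and y* = 33.

x* = 2.861, y* = 33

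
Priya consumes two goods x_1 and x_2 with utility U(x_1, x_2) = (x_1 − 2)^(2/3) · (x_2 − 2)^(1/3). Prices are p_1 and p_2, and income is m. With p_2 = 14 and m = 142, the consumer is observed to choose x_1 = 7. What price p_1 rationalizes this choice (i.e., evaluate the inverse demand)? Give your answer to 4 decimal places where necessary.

p_1 = 12

MRS = 2·(x_2−2)/(x_1−2). Tangency with p_1/p_2 gives x_2−2 = (1/2)·(p_1/p_2)·(x_1−2).
Substituting into the budget: x_1* = 2 + 2/3·(m − 2·p_1 − 2·p_2)/p_1, and x_2* = 2 + 1/3·(…)/p_2.
Set x_1* = 7 in the demand function and solve for p_1: p_1 = 12.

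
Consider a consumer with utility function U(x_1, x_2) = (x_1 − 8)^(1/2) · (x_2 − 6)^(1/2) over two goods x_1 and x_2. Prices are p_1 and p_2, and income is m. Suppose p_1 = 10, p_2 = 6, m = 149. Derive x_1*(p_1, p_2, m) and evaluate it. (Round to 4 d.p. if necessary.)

x_1* = 9.65

Let x_1' = x_1−8, x_2' = x_2−6. MRS = x_2'/x_1' = p_1/p_2.
Substituting into the budget: x_1* = 8 + 0.5·(m − 8·p_1 − 6·p_2)/p_1, and x_2* = 6 + 0.5·(…)/p_2.
Discretionary income = 149 − 8·10 − 6·6 = 33; x_1* = 8 + 0.5·33/10 = 9.65.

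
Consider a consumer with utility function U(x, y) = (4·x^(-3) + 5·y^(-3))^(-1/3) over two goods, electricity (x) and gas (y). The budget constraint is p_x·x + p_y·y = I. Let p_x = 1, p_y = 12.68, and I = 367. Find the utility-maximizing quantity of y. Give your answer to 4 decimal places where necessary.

y* = 25.3722

From the CES first-order condition, (4/5)·(y/x)^(4) = p_x/p_y.
Hence y/x = ((5/4)·p_x/p_y)^(1/(4)), i.e. raised to the 0.25 power.
With the ratio pinned down, the budget gives x* = I/(p_x + p_y·(y/x)) and y* = (y/x)·x*.
Numerically y/x = 0.560335, so x* = 367/(1 + 12.68·0.560335) = 45.2804 and y* = 0.560335·45.2804 = 25.3722.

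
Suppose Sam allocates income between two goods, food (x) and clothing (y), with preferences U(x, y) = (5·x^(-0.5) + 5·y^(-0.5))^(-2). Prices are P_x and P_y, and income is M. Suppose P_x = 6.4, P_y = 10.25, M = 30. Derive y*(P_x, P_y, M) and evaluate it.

MU_x ∝ 5·x^(-1.5), MU_y ∝ 5·y^(-1.5), so MRS = (y/x)^(1.5) = P_x/P_y.
Hence y/x = (P_x/P_y)^(1/(1.5)), i.e. raised to the 2/3 power.
With the ratio pinned down, the budget gives x* = M/(P_x + P_y·(y/x)) and y* = (y/x)·x*.
Numerically y/x = 0.730529, so x* = 30/(6.4 + 10.25·0.730529) = 2.1602 and y* = 0.730529·2.1602 = 1.5781.

y* = 1.5781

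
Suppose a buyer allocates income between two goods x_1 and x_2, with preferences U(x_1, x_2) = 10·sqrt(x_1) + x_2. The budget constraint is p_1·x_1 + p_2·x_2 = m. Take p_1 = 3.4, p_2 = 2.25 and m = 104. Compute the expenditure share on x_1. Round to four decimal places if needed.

share on x_1 = 0.3579

MU_x_1 = 5/√x_1, MU_x_2 = 1. Tangency: 5/√x_1 = p_1/p_2.
Thus x_1* = (5·p_2/p_1)² — independent of m — with the rest of income spent on x_2.
Plugging in: x_1* = (5·2.25/3.4)² = 10.9483, x_2* = 29.6781.
Expenditure on x_1: 3.4·10.9483 = 37.2243; share = 0.3579.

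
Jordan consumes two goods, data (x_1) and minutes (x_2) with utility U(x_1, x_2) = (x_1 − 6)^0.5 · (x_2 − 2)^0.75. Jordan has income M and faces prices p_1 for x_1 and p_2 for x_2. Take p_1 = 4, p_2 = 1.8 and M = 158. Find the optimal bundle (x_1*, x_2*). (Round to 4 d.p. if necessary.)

x_1* = 19.04, x_2* = 45.4667

Substituting into the budget: x_1* = 6 + 0.4·(M − 6·p_1 − 2·p_2)/p_1, and x_2* = 2 + 0.6·(…)/p_2.
Discretionary income = 158 − 6·4 − 2·1.8 = 130.4; x_1* = 6 + 0.4·130.4/4 = 19.04; x_2* = 2 + 0.6·130.4/1.8 = 45.4667.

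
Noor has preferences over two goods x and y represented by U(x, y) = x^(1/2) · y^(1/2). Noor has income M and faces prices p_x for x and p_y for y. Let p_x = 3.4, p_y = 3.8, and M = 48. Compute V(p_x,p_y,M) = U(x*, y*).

MU_x/MU_y = (0.5·y)/(0.5·x); tangency sets this equal to p_x/p_y.
So 0.5·p_y·y = 0.5·p_x·x; combined with the budget, a share 0.5 of income goes to x.
Demand: x*(p_x,p_y,M) = 0.5·M/p_x and y* = 0.5·M/p_y.
At p_x=3.4, p_y=3.8, M=48: x* = 0.5·48/3.4 = 7.0588, y* = 6.3158.
Utility at the optimum: U(7.0588, 6.3158) = 6.677.

V = 6.677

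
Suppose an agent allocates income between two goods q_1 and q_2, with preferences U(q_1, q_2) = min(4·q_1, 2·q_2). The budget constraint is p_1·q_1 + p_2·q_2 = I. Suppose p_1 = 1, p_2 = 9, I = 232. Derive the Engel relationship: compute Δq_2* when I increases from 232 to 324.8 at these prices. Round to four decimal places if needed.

Δq_2* = 9.7684

Demand: q_1*(p_1,p_2,I) = 2·I/(2·p_1 + 4·p_2), q_2* = 4·I/(2·p_1 + 4·p_2).
Here 2·1 + 4·9 = 38, giving q_2* = 24.4211.
At I' = 324.8: q_2* = 34.1895. Change: 34.1895 − 24.4211 = 9.7684.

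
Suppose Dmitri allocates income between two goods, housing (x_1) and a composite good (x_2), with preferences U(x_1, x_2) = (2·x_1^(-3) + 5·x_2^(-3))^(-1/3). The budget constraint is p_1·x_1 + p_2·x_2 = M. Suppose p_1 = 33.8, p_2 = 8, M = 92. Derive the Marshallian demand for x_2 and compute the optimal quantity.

x_2* = 3.4394

From the CES first-order condition, (2/5)·(x_2/x_1)^(4) = p_1/p_2.
Hence x_2/x_1 = ((5/2)·p_1/p_2)^(1/(4)), i.e. raised to the 0.25 power.
With the ratio pinned down, the budget gives x_1* = M/(p_1 + p_2·(x_2/x_1)) and x_2* = (x_2/x_1)·x_1*.
Numerically x_2/x_1 = 1.802776, so x_1* = 92/(33.8 + 8·1.802776) = 1.9078 and x_2* = 1.802776·1.9078 = 3.4394.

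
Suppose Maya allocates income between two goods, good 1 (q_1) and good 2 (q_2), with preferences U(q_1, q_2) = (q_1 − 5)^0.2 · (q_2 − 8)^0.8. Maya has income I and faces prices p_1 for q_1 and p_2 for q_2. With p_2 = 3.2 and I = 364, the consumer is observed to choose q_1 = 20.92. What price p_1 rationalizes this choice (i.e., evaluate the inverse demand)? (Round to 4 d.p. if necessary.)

p_1 = 4

MRS = (1/4)·(q_2−8)/(q_1−5). Tangency with p_1/p_2 gives q_2−8 = 4·(p_1/p_2)·(q_1−5).
Substituting into the budget: q_1* = 5 + 0.2·(I − 5·p_1 − 8·p_2)/p_1, and q_2* = 8 + 0.8·(…)/p_2.
Set q_1* = 20.92 in the demand function and solve for p_1: p_1 = 4.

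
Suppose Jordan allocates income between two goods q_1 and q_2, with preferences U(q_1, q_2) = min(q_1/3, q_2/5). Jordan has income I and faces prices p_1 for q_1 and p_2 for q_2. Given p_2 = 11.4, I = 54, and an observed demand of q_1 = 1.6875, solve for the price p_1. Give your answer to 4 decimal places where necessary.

p_1 = 13

Leontief preferences: the optimum is at the kink where q_1/3 = q_2/5, i.e. q_2 = (5/3)·q_1.
Budget: p_1·q_1 + p_2·(5/3)·q_1 = I, so (3·p_1 + 5·p_2)·q_1 = 3·I.
Demand: q_1*(p_1,p_2,I) = 3·I/(3·p_1 + 5·p_2), q_2* = 5·I/(3·p_1 + 5·p_2).
Set q_1* = 1.6875 in the demand function and solve for p_1: p_1 = 13.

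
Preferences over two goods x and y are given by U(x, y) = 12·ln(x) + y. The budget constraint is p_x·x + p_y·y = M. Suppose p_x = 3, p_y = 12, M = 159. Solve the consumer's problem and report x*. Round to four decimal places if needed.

x* = 48

MU_x = 12/x, MU_y = 1. Tangency: 12/x = p_x/p_y.
So x*(p_x,p_y) = 12·p_y/p_x, independent of income; and y* = (M − 12·p_y)/p_y.
At the given prices: x* = 12·12/3 = 48.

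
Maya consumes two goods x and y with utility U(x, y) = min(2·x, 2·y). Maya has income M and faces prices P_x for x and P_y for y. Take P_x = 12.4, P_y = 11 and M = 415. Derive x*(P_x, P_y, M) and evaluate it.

x* = 17.735

Leontief preferences: the optimum is at the kink where x/2 = y/2, i.e. y = x.
Budget: P_x·x + P_y·x = M, so (2·P_x + 2·P_y)·x = 2·M.
Demand: x*(P_x,P_y,M) = 2·M/(2·P_x + 2·P_y), y* = 2·M/(2·P_x + 2·P_y).
Here 2·12.4 + 2·11 = 46.8, giving x* = 17.735.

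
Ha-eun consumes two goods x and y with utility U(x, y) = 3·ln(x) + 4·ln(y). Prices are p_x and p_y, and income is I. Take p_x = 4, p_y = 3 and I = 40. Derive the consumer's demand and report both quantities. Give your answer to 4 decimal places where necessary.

x* = 4.2857, y* = 7.619

The MRS is (3/4)·y/x. Set MRS = p_x/p_y.
Rearranging, p_y·y = (4/3)·p_x·x. Substituting into the budget gives p_x·x·(1 + (4/3)) = I.
Demand: x*(p_x,p_y,I) = 3/7·I/p_x and y* = 4/7·I/p_y.
At p_x=4, p_y=3, I=40: x* = 3/7·40/4 = 4.2857, y* = 7.619.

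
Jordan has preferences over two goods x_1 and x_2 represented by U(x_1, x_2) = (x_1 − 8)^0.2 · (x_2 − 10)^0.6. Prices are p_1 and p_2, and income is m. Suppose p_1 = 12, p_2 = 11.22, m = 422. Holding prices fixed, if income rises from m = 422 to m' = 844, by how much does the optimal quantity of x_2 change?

Substituting into the budget: x_1* = 8 + 0.25·(m − 8·p_1 − 10·p_2)/p_1, and x_2* = 10 + 0.75·(…)/p_2.
Discretionary income = 422 − 8·12 − 10·11.22 = 213.8; x_2* = 10 + 0.75·213.8/11.22 = 24.2914.
At m' = 844: x_2* = 52.5. Change: 52.5 − 24.2914 = 28.2086.

Δx_2* = 28.2086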